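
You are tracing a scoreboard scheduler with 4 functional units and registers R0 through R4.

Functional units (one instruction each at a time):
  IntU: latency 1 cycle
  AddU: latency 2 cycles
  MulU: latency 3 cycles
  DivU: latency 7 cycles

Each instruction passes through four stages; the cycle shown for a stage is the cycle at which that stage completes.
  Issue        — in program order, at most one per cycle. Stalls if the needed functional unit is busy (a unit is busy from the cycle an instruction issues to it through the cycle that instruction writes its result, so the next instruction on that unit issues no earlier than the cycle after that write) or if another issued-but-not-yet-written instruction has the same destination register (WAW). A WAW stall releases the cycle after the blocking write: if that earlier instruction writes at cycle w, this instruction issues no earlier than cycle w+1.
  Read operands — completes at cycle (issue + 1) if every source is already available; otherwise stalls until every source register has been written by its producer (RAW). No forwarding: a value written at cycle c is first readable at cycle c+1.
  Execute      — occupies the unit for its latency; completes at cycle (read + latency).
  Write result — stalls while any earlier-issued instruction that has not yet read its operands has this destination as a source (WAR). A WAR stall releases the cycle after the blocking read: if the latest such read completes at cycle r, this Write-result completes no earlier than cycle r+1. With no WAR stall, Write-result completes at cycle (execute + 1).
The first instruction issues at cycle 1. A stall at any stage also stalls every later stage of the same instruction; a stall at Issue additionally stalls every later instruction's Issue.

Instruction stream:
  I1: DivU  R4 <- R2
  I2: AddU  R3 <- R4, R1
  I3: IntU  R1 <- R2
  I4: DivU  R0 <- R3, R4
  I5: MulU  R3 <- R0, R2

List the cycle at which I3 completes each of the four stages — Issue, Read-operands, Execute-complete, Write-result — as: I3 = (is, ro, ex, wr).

I3 = (3, 4, 5, 12)

cycle 1: I1 issues→DivU
cycle 2: I1 reads, I2 issues→AddU
cycle 3: I3 issues→IntU
cycle 4: I3 reads
cycle 5: I3 exec-done
cycle 9: I1 exec-done
cycle 10: I1 writes R4
cycle 11: I2 reads, I4 issues→DivU
cycle 12: I3 writes R1
cycle 13: I2 exec-done
cycle 14: I2 writes R3
cycle 15: I4 reads, I5 issues→MulU
cycle 22: I4 exec-done
cycle 23: I4 writes R0
cycle 24: I5 reads
cycle 27: I5 exec-done
cycle 28: I5 writes R3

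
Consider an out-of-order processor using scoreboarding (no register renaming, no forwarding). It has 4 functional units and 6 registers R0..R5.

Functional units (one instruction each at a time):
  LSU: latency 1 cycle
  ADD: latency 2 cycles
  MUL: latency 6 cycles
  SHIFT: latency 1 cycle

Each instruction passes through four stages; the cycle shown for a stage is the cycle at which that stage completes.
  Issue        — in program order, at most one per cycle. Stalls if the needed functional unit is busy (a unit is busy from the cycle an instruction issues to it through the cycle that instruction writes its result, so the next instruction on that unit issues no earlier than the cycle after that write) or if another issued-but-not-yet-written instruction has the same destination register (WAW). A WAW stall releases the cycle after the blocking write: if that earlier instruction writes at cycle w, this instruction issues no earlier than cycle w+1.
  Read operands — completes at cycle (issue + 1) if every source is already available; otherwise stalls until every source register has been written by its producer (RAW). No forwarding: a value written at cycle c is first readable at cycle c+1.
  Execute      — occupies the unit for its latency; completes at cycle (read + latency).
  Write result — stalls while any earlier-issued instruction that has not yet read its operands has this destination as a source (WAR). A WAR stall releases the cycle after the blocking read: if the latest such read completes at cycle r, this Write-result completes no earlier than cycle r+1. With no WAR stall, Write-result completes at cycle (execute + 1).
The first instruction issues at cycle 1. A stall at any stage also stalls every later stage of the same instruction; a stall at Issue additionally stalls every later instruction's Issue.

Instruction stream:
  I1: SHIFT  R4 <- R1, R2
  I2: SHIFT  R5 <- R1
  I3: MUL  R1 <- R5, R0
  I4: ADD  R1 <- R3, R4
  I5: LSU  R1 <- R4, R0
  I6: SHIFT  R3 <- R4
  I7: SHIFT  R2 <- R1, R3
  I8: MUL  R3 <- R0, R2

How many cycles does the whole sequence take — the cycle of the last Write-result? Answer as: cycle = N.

cycle = 38

I1: IS=1 RO=2 EX=3 WR=4
I2: IS=5 RO=6 EX=7 WR=8  [struct: SHIFT busy until I1 writes@4]
I3: IS=6 RO=9 EX=15 WR=16  [RAW R5: wait I2 write@8]
I4: IS=17 RO=18 EX=20 WR=21  [WAW R1: wait I3 write@16]
I5: IS=22 RO=23 EX=24 WR=25  [WAW R1: wait I4 write@21]
I6: IS=23 RO=24 EX=25 WR=26
I7: IS=27 RO=28 EX=29 WR=30  [struct: SHIFT busy until I6 writes@26]
I8: IS=28 RO=31 EX=37 WR=38  [RAW R2: wait I7 write@30]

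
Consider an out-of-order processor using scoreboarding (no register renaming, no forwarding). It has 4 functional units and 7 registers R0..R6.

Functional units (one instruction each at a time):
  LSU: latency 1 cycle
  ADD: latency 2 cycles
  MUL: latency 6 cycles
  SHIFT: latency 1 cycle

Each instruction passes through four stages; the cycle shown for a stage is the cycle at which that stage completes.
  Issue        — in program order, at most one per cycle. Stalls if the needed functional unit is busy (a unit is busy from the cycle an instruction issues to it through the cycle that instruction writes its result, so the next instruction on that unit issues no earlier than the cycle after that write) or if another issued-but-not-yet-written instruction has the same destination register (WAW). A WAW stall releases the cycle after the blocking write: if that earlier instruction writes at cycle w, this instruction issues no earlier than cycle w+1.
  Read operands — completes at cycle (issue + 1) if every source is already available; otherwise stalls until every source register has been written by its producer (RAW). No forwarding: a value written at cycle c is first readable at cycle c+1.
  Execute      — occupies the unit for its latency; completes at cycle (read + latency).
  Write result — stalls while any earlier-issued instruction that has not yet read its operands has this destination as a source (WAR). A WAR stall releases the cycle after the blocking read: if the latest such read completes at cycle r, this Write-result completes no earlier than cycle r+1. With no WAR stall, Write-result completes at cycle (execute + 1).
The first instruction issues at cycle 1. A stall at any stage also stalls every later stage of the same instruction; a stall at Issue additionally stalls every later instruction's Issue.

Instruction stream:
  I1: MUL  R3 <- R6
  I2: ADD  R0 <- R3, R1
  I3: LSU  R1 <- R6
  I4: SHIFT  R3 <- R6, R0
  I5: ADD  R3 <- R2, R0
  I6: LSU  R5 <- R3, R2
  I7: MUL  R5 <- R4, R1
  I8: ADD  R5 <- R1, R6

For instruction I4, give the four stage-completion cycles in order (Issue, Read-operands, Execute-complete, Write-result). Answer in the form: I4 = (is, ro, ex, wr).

I4 = (10, 14, 15, 16)

I1 -> (1, 2, 8, 9)
I2 -> (2, 10, 12, 13)  // RAW R3: wait I1 write@9
I3 -> (3, 4, 5, 11)  // WAR R1: wait I2 read@10
I4 -> (10, 14, 15, 16)  // WAW R3: wait I1 write@9, RAW R0: wait I2 write@13
I5 -> (17, 18, 20, 21)  // WAW R3: wait I4 write@16
I6 -> (18, 22, 23, 24)  // RAW R3: wait I5 write@21
I7 -> (25, 26, 32, 33)  // WAW R5: wait I6 write@24
I8 -> (34, 35, 37, 38)  // WAW R5: wait I7 write@33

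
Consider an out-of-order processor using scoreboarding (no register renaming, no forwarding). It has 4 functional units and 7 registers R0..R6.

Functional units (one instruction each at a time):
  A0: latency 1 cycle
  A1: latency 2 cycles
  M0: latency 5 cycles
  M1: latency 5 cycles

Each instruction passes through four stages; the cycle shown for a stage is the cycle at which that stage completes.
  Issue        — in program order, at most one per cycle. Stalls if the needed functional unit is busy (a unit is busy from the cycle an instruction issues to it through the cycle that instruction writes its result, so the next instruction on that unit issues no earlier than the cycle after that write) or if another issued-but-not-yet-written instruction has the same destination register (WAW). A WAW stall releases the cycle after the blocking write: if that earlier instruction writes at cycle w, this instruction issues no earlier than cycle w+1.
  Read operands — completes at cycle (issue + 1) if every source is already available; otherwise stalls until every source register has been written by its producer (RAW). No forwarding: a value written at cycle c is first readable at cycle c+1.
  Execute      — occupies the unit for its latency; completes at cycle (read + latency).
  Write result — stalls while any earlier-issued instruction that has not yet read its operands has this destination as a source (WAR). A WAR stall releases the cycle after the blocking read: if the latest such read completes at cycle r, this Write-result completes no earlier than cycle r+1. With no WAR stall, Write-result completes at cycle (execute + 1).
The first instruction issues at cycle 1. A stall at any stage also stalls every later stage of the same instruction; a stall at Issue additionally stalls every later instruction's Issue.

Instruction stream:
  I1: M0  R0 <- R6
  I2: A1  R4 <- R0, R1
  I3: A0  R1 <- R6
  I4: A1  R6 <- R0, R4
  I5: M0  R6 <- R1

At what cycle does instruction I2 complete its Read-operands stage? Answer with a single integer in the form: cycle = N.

t=1  I1→M0
t=2  I1 RO; I2→A1
t=3  I3→A0
t=4  I3 RO
t=5  I3 EX
t=7  I1 EX
t=8  I1 WR R0
t=9  I2 RO
t=10  I3 WR R1
t=11  I2 EX
t=12  I2 WR R4
t=13  I4→A1
t=14  I4 RO
t=16  I4 EX
t=17  I4 WR R6
t=18  I5→M0
t=19  I5 RO
t=24  I5 EX
t=25  I5 WR R6

cycle = 9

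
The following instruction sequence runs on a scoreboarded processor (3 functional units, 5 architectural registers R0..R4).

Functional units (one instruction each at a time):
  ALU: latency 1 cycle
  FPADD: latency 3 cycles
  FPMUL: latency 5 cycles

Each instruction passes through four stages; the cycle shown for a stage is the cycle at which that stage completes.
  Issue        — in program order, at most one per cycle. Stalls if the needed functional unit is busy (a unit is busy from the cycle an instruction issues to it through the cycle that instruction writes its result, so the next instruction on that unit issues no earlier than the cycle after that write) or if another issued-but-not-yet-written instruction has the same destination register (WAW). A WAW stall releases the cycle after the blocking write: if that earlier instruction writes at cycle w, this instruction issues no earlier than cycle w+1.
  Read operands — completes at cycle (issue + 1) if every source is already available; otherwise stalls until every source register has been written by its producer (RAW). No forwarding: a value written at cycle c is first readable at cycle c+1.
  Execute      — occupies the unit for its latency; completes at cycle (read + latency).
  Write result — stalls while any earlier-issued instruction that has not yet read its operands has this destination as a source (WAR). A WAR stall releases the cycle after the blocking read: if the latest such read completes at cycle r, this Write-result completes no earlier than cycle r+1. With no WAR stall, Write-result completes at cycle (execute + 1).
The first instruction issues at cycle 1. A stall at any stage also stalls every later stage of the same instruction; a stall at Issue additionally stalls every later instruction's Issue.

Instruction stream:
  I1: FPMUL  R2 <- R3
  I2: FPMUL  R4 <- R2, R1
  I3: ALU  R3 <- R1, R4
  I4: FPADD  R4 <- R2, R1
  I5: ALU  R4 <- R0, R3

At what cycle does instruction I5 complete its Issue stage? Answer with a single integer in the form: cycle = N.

c1: I1 dispatched to FPMUL
c2: I1 operands ready
c7: I1 complete
c8: R2←I1
c9: I2 dispatched to FPMUL
c10: I2 operands ready, I3 dispatched to ALU
c15: I2 complete
c16: R4←I2
c17: I3 operands ready, I4 dispatched to FPADD
c18: I3 complete, I4 operands ready
c19: R3←I3
c21: I4 complete
c22: R4←I4
c23: I5 dispatched to ALU
c24: I5 operands ready
c25: I5 complete
c26: R4←I5

cycle = 23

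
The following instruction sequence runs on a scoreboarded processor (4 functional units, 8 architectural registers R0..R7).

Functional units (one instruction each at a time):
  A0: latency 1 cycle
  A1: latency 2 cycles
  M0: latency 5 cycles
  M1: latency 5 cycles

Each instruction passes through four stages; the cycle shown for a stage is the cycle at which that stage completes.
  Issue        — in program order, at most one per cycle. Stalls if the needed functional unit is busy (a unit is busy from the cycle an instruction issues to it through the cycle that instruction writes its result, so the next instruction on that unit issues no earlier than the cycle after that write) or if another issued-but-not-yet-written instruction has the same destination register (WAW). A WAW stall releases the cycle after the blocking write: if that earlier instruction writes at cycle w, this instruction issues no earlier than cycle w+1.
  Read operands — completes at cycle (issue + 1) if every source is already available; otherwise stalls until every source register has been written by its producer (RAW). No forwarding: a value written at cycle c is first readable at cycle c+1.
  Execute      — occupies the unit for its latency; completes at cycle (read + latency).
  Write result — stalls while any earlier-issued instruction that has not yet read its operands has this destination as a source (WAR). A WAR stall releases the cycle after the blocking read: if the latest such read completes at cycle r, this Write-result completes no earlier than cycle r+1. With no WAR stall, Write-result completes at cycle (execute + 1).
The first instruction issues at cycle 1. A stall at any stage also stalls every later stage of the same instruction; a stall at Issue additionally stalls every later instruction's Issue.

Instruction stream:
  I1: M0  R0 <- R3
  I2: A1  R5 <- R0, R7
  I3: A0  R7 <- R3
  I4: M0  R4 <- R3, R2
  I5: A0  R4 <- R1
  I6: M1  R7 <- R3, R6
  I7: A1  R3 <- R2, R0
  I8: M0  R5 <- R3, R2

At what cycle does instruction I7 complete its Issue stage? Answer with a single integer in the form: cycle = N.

cycle 1: I1 dispatched to M0
cycle 2: I1 operands ready | I2 dispatched to A1
cycle 3: I3 dispatched to A0
cycle 4: I3 operands ready
cycle 5: I3 complete
cycle 7: I1 complete
cycle 8: R0←I1
cycle 9: I2 operands ready | I4 dispatched to M0
cycle 10: R7←I3 | I4 operands ready
cycle 11: I2 complete
cycle 12: R5←I2
cycle 15: I4 complete
cycle 16: R4←I4
cycle 17: I5 dispatched to A0
cycle 18: I5 operands ready | I6 dispatched to M1
cycle 19: I5 complete | I6 operands ready | I7 dispatched to A1
cycle 20: R4←I5 | I7 operands ready | I8 dispatched to M0
cycle 22: I7 complete
cycle 23: R3←I7
cycle 24: I6 complete | I8 operands ready
cycle 25: R7←I6
cycle 29: I8 complete
cycle 30: R5←I8

cycle = 19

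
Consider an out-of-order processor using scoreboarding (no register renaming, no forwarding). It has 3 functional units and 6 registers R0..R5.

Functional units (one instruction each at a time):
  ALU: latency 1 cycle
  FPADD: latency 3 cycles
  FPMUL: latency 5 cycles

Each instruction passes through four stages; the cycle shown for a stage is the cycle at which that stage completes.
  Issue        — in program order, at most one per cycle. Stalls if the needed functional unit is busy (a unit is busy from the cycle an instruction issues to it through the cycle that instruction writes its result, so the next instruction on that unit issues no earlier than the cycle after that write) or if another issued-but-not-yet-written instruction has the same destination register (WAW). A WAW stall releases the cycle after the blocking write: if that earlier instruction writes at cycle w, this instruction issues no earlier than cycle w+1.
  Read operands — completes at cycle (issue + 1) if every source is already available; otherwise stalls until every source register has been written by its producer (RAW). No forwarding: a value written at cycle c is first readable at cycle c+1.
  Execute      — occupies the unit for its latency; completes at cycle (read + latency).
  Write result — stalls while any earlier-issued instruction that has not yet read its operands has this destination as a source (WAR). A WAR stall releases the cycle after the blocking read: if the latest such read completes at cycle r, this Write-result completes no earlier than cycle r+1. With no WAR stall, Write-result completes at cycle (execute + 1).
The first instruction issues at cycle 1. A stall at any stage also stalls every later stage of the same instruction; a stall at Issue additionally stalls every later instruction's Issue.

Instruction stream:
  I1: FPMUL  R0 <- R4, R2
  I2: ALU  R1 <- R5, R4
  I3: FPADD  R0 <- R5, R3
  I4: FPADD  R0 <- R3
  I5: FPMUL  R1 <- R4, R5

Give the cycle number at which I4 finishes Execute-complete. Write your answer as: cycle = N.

I1 -> (1, 2, 7, 8)
I2 -> (2, 3, 4, 5)
I3 -> (9, 10, 13, 14)  // WAW R0: wait I1 write@8
I4 -> (15, 16, 19, 20)  // struct: FPADD busy until I3 writes@14
I5 -> (16, 17, 22, 23)

cycle = 19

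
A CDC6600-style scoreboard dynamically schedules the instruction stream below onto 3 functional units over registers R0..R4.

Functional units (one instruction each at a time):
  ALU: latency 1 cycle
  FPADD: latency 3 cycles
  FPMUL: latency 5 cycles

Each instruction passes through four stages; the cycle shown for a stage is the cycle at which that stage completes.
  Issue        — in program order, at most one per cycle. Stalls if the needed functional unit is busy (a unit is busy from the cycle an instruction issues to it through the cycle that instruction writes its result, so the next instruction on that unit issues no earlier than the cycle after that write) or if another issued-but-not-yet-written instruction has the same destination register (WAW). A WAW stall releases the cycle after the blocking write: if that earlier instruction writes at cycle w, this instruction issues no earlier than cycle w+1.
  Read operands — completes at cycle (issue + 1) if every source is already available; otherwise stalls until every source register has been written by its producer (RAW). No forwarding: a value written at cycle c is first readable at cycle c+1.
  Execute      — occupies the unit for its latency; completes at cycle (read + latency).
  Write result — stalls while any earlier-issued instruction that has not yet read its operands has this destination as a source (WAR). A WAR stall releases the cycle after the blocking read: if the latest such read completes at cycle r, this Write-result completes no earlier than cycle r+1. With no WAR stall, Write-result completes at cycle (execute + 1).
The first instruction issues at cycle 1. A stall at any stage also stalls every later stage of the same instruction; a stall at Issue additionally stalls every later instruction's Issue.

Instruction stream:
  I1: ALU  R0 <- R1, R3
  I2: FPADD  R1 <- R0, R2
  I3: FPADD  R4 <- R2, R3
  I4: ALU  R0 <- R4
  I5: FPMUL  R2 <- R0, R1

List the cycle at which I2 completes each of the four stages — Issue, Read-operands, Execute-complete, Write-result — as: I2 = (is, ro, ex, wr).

I2 = (2, 5, 8, 9)

I1 -> (1, 2, 3, 4)
I2 -> (2, 5, 8, 9)  // RAW R0: wait I1 write@4
I3 -> (10, 11, 14, 15)  // struct: FPADD busy until I2 writes@9
I4 -> (11, 16, 17, 18)  // RAW R4: wait I3 write@15
I5 -> (12, 19, 24, 25)  // RAW R0: wait I4 write@18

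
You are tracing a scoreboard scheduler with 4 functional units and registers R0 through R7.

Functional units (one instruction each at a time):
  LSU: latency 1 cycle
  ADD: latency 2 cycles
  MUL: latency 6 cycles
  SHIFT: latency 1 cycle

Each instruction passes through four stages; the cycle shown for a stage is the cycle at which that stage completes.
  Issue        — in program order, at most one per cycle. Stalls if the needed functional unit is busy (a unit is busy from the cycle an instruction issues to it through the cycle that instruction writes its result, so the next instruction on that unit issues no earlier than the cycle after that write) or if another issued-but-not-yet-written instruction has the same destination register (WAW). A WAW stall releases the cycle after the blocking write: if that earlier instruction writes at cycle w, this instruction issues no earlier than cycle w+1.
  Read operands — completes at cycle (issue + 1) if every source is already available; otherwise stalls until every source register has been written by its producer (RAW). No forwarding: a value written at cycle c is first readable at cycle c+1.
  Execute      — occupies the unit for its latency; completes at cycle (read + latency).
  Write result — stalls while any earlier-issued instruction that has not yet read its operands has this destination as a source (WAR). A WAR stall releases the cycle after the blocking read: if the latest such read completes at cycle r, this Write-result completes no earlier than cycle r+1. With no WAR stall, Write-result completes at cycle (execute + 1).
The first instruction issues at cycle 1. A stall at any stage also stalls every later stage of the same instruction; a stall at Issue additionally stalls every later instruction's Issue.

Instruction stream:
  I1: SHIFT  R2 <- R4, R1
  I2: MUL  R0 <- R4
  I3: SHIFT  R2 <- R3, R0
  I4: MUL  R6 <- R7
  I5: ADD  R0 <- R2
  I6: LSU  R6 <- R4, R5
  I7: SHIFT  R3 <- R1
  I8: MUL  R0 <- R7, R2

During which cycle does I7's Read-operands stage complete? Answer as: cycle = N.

1) issue 1, read 2, done 3, write 4
2) issue 2, read 3, done 9, write 10
3) issue 5, read 11, done 12, write 13  <struct: SHIFT busy until I1 writes@4 / RAW R0: wait I2 write@10>
4) issue 11, read 12, done 18, write 19  <struct: MUL busy until I2 writes@10>
5) issue 12, read 14, done 16, write 17  <RAW R2: wait I3 write@13>
6) issue 20, read 21, done 22, write 23  <WAW R6: wait I4 write@19>
7) issue 21, read 22, done 23, write 24
8) issue 22, read 23, done 29, write 30

cycle = 22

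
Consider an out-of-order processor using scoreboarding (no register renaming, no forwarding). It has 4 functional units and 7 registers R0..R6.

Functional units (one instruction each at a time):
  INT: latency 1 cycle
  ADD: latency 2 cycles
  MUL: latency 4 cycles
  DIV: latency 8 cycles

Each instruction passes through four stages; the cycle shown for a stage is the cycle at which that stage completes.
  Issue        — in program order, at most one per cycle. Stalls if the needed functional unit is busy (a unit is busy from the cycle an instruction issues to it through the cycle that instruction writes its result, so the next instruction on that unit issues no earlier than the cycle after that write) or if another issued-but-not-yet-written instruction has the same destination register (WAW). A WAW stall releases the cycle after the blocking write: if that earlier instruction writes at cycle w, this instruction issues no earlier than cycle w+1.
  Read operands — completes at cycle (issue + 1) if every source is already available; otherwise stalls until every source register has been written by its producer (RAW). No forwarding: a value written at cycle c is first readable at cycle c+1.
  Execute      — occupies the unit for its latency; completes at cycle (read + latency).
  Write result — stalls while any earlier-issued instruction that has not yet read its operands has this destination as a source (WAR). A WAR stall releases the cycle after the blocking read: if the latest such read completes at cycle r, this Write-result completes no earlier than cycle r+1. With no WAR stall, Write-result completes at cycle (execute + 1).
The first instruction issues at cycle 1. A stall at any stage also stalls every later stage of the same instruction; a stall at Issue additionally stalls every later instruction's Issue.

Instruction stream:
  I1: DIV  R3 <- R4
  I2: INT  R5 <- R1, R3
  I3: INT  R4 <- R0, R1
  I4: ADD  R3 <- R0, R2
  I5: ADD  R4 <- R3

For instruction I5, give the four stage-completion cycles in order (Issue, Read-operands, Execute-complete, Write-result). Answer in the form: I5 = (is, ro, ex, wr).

c1: issue I1 (DIV)
c2: I1 read-ops | issue I2 (INT)
c10: I1 finished on DIV
c11: I1→R3
c12: I2 read-ops
c13: I2 finished on INT
c14: I2→R5
c15: issue I3 (INT)
c16: I3 read-ops | issue I4 (ADD)
c17: I3 finished on INT | I4 read-ops
c18: I3→R4
c19: I4 finished on ADD
c20: I4→R3
c21: issue I5 (ADD)
c22: I5 read-ops
c24: I5 finished on ADD
c25: I5→R4

I5 = (21, 22, 24, 25)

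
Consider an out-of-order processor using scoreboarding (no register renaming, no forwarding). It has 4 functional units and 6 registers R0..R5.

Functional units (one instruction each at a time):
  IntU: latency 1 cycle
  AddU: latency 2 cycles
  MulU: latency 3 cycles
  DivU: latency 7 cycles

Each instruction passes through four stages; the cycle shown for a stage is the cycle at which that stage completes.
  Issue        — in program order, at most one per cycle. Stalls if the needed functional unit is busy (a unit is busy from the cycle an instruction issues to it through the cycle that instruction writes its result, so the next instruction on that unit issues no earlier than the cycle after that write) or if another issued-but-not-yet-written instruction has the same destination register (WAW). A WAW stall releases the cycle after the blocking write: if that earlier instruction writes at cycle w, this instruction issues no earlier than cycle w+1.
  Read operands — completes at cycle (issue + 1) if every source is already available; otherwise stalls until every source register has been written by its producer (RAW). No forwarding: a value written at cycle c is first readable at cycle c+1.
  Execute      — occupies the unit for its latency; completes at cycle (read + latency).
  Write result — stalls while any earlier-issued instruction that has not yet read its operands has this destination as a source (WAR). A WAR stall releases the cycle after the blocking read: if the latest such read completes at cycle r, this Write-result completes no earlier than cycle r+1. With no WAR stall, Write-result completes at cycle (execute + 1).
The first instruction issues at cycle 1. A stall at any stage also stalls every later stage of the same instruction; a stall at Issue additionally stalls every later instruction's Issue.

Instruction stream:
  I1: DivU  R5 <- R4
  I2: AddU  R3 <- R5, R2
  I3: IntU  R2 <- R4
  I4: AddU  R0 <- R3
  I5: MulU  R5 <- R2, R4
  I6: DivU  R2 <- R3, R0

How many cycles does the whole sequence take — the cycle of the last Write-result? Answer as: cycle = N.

cycle = 28

t=1  I1 dispatched to DivU
t=2  I1 operands ready, I2 dispatched to AddU
t=3  I3 dispatched to IntU
t=4  I3 operands ready
t=5  I3 complete
t=9  I1 complete
t=10  R5←I1
t=11  I2 operands ready
t=12  R2←I3
t=13  I2 complete
t=14  R3←I2
t=15  I4 dispatched to AddU
t=16  I4 operands ready, I5 dispatched to MulU
t=17  I5 operands ready, I6 dispatched to DivU
t=18  I4 complete
t=19  R0←I4
t=20  I5 complete, I6 operands ready
t=21  R5←I5
t=27  I6 complete
t=28  R2←I6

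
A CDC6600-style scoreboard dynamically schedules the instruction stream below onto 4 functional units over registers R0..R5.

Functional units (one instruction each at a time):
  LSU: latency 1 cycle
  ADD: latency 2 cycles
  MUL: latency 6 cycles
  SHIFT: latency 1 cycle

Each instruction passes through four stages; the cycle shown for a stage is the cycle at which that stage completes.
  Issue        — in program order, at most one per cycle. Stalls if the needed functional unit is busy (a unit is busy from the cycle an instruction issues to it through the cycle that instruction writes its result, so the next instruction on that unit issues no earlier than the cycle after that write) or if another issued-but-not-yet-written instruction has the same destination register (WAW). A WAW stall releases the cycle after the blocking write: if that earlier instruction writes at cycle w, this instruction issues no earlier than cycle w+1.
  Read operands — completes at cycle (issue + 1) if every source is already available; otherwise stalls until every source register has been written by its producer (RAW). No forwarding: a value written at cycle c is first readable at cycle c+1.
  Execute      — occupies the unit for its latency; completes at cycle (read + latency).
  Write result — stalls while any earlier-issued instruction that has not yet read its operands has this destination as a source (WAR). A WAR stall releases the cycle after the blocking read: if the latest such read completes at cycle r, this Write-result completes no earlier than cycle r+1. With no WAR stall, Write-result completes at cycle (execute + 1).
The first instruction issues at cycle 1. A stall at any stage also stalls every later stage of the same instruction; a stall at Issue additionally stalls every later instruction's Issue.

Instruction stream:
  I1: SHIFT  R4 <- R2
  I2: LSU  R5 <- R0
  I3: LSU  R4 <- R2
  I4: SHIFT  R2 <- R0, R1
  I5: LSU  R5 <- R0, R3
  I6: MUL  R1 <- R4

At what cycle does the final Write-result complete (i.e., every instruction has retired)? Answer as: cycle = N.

cycle = 19

I1: IS=1 RO=2 EX=3 WR=4
I2: IS=2 RO=3 EX=4 WR=5
I3: IS=6 RO=7 EX=8 WR=9  [struct: LSU busy until I2 writes@5]
I4: IS=7 RO=8 EX=9 WR=10
I5: IS=10 RO=11 EX=12 WR=13  [struct: LSU busy until I3 writes@9]
I6: IS=11 RO=12 EX=18 WR=19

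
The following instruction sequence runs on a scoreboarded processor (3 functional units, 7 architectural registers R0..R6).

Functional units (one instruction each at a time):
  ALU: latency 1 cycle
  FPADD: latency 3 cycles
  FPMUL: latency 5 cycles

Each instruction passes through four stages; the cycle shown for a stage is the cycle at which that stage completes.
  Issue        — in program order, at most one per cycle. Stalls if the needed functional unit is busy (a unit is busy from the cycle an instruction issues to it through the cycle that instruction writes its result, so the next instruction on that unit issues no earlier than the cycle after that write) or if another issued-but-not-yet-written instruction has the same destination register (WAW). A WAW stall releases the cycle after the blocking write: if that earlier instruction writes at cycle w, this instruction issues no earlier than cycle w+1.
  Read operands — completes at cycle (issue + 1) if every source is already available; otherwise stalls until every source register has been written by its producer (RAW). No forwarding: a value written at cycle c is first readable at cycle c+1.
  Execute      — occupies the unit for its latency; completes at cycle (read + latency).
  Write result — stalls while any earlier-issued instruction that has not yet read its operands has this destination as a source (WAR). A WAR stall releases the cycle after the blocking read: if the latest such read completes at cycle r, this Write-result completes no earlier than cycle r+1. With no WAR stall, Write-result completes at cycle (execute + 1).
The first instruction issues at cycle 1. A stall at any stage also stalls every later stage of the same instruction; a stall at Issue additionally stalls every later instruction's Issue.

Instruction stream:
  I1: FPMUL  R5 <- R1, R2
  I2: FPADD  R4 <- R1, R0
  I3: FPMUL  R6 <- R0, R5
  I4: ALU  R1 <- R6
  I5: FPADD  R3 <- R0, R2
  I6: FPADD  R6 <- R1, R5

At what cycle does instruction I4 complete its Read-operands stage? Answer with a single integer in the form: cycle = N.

cycle = 17

[I1] 1/2/7/8
[I2] 2/3/6/7
[I3] 9/10/15/16  (struct: FPMUL busy until I1 writes@8)
[I4] 10/17/18/19  (RAW R6: wait I3 write@16)
[I5] 11/12/15/16
[I6] 17/20/23/24  (struct: FPADD busy until I5 writes@16; RAW R1: wait I4 write@19)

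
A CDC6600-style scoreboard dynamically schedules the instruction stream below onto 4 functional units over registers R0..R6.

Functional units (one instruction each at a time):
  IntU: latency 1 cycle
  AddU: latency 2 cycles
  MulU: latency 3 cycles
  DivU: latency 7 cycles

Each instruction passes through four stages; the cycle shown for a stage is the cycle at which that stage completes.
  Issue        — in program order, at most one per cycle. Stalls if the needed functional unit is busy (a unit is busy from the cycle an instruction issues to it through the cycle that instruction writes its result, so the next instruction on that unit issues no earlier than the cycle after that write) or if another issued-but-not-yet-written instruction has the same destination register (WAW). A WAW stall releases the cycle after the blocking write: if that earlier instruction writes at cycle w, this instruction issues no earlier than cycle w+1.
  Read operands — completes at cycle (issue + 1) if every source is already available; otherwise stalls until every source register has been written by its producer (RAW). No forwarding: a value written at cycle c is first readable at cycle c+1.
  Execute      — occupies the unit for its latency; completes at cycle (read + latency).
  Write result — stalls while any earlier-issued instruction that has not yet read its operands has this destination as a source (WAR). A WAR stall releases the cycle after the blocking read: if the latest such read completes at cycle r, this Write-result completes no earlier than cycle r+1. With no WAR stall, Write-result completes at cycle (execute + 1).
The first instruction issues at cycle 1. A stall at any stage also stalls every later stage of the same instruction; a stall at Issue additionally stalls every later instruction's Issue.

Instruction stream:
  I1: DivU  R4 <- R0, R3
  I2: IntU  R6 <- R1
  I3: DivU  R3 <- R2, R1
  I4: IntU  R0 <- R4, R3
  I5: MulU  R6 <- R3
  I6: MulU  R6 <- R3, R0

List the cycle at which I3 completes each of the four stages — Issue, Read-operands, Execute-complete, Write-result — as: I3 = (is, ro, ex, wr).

I3 = (11, 12, 19, 20)

I1  is:1  ro:2  ex:9  wr:10
I2  is:2  ro:3  ex:4  wr:5
I3  is:11  ro:12  ex:19  wr:20  — struct: DivU busy until I1 writes@10
I4  is:12  ro:21  ex:22  wr:23  — RAW R3: wait I3 write@20
I5  is:13  ro:21  ex:24  wr:25  — RAW R3: wait I3 write@20
I6  is:26  ro:27  ex:30  wr:31  — struct: MulU busy until I5 writes@25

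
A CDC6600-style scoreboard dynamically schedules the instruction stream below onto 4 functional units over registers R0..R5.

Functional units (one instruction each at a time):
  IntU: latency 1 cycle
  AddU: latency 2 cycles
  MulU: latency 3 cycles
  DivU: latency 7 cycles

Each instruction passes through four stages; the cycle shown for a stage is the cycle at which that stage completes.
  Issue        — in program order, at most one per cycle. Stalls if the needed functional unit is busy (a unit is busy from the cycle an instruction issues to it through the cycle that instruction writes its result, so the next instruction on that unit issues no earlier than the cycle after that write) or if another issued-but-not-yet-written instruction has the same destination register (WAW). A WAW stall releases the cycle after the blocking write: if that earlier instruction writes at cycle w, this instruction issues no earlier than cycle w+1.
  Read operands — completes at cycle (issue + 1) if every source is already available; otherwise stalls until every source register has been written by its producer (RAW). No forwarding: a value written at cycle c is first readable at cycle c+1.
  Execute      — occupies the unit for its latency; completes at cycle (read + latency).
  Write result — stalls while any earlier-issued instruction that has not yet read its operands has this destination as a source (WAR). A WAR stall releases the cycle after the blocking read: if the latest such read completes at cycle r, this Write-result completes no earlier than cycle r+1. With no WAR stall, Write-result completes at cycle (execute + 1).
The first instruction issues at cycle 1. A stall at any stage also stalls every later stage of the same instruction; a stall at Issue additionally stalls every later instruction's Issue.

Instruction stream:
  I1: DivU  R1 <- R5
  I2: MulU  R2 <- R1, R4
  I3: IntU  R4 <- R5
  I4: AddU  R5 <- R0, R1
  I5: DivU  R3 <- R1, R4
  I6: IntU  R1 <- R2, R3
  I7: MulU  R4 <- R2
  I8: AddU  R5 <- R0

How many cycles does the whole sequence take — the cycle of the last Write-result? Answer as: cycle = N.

I1  is:1  ro:2  ex:9  wr:10
I2  is:2  ro:11  ex:14  wr:15  — RAW R1: wait I1 write@10
I3  is:3  ro:4  ex:5  wr:12  — WAR R4: wait I2 read@11
I4  is:4  ro:11  ex:13  wr:14  — RAW R1: wait I1 write@10
I5  is:11  ro:13  ex:20  wr:21  — struct: DivU busy until I1 writes@10, RAW R4: wait I3 write@12
I6  is:13  ro:22  ex:23  wr:24  — struct: IntU busy until I3 writes@12, RAW R3: wait I5 write@21
I7  is:16  ro:17  ex:20  wr:21  — struct: MulU busy until I2 writes@15
I8  is:17  ro:18  ex:20  wr:21

cycle = 24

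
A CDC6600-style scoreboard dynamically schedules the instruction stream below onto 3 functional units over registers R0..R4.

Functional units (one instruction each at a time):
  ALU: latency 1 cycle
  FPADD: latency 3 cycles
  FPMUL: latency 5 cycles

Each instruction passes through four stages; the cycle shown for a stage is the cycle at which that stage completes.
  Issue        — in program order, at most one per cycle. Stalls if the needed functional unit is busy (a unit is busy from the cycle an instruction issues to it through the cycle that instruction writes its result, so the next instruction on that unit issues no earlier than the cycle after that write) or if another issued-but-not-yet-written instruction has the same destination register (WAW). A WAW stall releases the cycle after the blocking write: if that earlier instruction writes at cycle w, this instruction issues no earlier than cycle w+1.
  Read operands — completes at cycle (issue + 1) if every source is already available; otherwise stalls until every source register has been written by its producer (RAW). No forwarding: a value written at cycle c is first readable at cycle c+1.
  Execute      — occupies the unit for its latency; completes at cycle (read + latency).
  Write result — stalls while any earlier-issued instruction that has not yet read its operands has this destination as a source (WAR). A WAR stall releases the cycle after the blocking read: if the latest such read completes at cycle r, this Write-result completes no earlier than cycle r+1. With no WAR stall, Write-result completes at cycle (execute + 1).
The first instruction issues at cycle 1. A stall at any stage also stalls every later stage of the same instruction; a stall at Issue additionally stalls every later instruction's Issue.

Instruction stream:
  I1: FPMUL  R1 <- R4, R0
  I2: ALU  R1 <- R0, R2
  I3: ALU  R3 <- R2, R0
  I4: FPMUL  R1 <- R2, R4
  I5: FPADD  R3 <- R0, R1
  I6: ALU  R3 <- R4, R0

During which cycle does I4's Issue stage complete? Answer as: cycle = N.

cycle = 14

[1] issue I1 (FPMUL)
[2] I1 read-ops
[7] I1 finished on FPMUL
[8] I1→R1
[9] issue I2 (ALU)
[10] I2 read-ops
[11] I2 finished on ALU
[12] I2→R1
[13] issue I3 (ALU)
[14] I3 read-ops | issue I4 (FPMUL)
[15] I3 finished on ALU | I4 read-ops
[16] I3→R3
[17] issue I5 (FPADD)
[20] I4 finished on FPMUL
[21] I4→R1
[22] I5 read-ops
[25] I5 finished on FPADD
[26] I5→R3
[27] issue I6 (ALU)
[28] I6 read-ops
[29] I6 finished on ALU
[30] I6→R3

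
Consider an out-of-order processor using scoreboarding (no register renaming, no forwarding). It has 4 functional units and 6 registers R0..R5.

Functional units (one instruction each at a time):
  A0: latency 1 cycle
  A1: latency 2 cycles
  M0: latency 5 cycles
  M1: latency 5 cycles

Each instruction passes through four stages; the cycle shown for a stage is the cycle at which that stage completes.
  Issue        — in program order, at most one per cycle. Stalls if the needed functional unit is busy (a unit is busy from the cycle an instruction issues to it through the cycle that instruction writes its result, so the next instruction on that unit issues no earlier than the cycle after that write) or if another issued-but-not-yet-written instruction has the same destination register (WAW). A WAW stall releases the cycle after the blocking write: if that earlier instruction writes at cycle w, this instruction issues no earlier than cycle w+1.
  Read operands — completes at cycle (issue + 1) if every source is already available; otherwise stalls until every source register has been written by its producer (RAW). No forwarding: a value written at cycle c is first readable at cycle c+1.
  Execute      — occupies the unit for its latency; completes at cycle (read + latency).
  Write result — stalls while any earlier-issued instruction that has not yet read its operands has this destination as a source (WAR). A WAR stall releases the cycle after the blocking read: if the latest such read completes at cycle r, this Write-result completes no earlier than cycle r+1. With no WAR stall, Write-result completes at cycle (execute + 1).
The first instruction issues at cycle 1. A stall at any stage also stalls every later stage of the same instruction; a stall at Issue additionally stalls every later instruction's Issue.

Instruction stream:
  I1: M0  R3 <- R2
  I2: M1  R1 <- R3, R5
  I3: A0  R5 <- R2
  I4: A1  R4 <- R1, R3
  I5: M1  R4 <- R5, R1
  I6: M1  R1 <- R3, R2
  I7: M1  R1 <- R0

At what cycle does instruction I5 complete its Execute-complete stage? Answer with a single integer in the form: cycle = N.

cycle = 26

t=1  I1→M0
t=2  I1 RO; I2→M1
t=3  I3→A0
t=4  I3 RO; I4→A1
t=5  I3 EX
t=7  I1 EX
t=8  I1 WR R3
t=9  I2 RO
t=10  I3 WR R5
t=14  I2 EX
t=15  I2 WR R1
t=16  I4 RO
t=18  I4 EX
t=19  I4 WR R4
t=20  I5→M1
t=21  I5 RO
t=26  I5 EX
t=27  I5 WR R4
t=28  I6→M1
t=29  I6 RO
t=34  I6 EX
t=35  I6 WR R1
t=36  I7→M1
t=37  I7 RO
t=42  I7 EX
t=43  I7 WR R1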